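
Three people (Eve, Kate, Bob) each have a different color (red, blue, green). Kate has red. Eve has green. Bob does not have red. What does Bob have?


From clues:
  Kate → red
  Eve → green
By elimination, Bob gets the remaining.

blue


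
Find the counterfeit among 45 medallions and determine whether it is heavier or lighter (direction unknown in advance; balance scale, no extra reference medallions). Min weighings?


Let n = 45. 90 possibilities (n medallions × lighter/heavier); each weighing has 3 outcomes.
Bound for k weighings: say the first weighing puts j medallions on each pan. If it tips, the 2j weighed medallions remain suspects (each with a known direction) and k-1 weighings give 3^(k-1) outcomes; 3^(k-1) is odd, so 2j ≤ 3^(k-1) - 1. If it balances, the n - 2j unweighed medallions remain with direction unknown: 2(n - 2j) ≤ 3^(k-1) - 1 by the same parity argument. Adding, n ≤ (3^(k-1) - 1) + (3^(k-1) - 1)/2 = (3^k - 3)/2, and the classical three-group strategy achieves this (3 medallions in 2 weighings, 12 in 3, 39 in 4, 120 in 5).
So we need the smallest k with (3^k - 3)/2 ≥ 45.
k = 4: (3^4 - 3)/2 = 39 < 45 ✗
k = 5: (3^5 - 3)/2 = 120 ≥ 45 ✓

5


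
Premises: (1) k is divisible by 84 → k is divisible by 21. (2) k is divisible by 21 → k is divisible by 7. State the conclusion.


Hypothetical syllogism: P → Q, Q → R ⊢ P → R
Premise 1: k is divisible by 84 → k is divisible by 21
Premise 2: k is divisible by 21 → k is divisible by 7
Chain the implications: the middle term (k is divisible by 21) links the two.
Conclusion: If k is divisible by 84, then k is divisible by 7.

If k is divisible by 84, then k is divisible by 7.


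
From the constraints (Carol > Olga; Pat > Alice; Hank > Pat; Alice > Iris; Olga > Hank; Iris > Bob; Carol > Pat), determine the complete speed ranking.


Constraints: Carol > Olga; Pat > Alice; Hank > Pat; Alice > Iris; Olga > Hank; Iris > Bob; Carol > Pat
Method: at each step, the next-highest is the one remaining person who never appears on the smaller side of a constraint between remaining people.
  Step 1: remaining {Alice, Iris, Hank, Pat, Olga, Carol, Bob}; on the smaller side: {Alice, Iris, Hank, Pat, Olga, Bob} → Carol is next (Carol > Olga; Carol > Pat).
  Step 2: remaining {Alice, Iris, Hank, Pat, Olga, Bob}; on the smaller side: {Alice, Iris, Hank, Pat, Bob} → Olga is next (Olga > Hank).
  Step 3: remaining {Alice, Iris, Hank, Pat, Bob}; on the smaller side: {Alice, Iris, Pat, Bob} → Hank is next (Hank > Pat).
  Step 4: remaining {Alice, Iris, Pat, Bob}; on the smaller side: {Alice, Iris, Bob} → Pat is next (Pat > Alice).
  Step 5: remaining {Alice, Iris, Bob}; on the smaller side: {Iris, Bob} → Alice is next (Alice > Iris).
  Step 6: remaining {Iris, Bob}; on the smaller side: {Bob} → Iris is next (Iris > Bob).
  Step 7: only Bob remains → lowest.
Final ranking (highest to lowest):

Carol > Olga > Hank > Pat > Alice > Iris > Bob


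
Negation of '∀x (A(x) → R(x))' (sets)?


Original: ∀x (A(x) → R(x))
Rule: ¬∀→∃, ¬∃→∀, negate predicate.
Negation: ∃x (A(x) ∧ ¬R(x))

∃x (A(x) ∧ ¬R(x))


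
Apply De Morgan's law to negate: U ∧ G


De Morgan's law: ¬(P ∧ Q) ≡ ¬P ∨ ¬Q
¬(U ∧ G) = ¬U ∨ ¬G

¬U ∨ ¬G


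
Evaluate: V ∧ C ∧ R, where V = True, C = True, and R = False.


V = True, C = True, R = False
Step 1: V ∧ C = True AND True = True
Step 2: (True) ∧ R = (True) AND False = False
AND is true only when ALL operands are true.

False


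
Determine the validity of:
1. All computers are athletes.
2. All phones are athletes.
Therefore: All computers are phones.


Premise 1: All computers are athletes.
Premise 2: All phones are athletes.
Conclusion: All computers are phones.
Fallacy: undistributed middle. athletes is predicate in both.
Counterexample: computers and phones could be disjoint subsets of athletes.

Invalid


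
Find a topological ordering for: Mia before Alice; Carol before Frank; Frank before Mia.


Constraints: Mia before Alice; Carol before Frank; Frank before Mia
Method: repeatedly schedule the remaining task that has no remaining task required before it.
  Step 1: remaining {Carol, Alice, Frank, Mia}; every task except Carol still has a predecessor pending → schedule Carol.
  Step 2: remaining {Alice, Frank, Mia}; every task except Frank still has a predecessor pending → schedule Frank.
  Step 3: remaining {Alice, Mia}; every task except Mia still has a predecessor pending → schedule Mia.
  Step 4: only Alice remains → schedule Alice.
Resulting order:

Carol → Frank → Mia → Alice


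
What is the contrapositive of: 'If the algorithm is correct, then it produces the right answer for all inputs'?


Original: If the algorithm is correct, then it produces the right answer for all inputs
Contrapositive: If ¬Q, then ¬P
Negate Q: not (it produces the right answer for all inputs)
Negate P: not (the algorithm is correct)

If not (it produces the right answer for all inputs), then not (the algorithm is correct).


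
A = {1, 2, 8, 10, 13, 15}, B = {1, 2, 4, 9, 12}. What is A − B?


A = {1, 2, 8, 10, 13, 15}
B = {1, 2, 4, 9, 12}
Operation: difference A − B
In A but not B: 8, 10, 13, 15

{8, 10, 13, 15}


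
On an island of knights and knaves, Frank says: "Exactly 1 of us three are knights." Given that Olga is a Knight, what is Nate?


Frank claims exactly 1 knights among Frank, Olga, Nate.
Given: Olga is a Knight.

Case 1: Frank is a Knight (tells truth)
  Then exactly 1 of the three are knights.
  Counting Frank, Olga: 2 knight(s) so far. Need -1 more → impossible.
Case 2: Frank is a Knave (lies)
  Then the count is NOT 1.
  If Nate = Knave, count = 1 = 1 → claim would be true, contradicts lie.
  If Nate = Knight, count = 2 ≠ 1 → lie confirmed ✓

Nate is a Knight.

Knight


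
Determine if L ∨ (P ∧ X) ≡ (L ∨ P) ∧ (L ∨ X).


Expression 1: L ∨ (P ∧ X)
Expression 2: (L ∨ P) ∧ (L ∨ X)
Truth table (L P X | Expr1 Expr2):
  T T T |   T     T
  T T F |   T     T
  T F T |   T     T
  T F F |   T     T
  F T T |   T     T
  F T F |   F     F
  F F T |   F     F
  F F F |   F     F
All 8 rows agree, so the expressions are logically equivalent.

Yes


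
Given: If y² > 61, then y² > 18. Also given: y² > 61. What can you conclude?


Modus ponens: P → Q, P ⊢ Q
P: y² > 61
Q: y² > 18
We have P → Q and P is true.
By modus ponens, Q must be true.

y² > 18


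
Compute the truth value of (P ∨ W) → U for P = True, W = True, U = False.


P = True, W = True, U = False
Step 1: P ∨ W = True OR True = True
Step 2: (True) → U: false only when antecedent=True and U=False.
Result: False

False


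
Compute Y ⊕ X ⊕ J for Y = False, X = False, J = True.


Y = False, X = False, J = True
Step 1: Y ⊕ X = False XOR False = False
Step 2: False ⊕ J = False XOR True = True
XOR is true when an odd number of operands are true.

True


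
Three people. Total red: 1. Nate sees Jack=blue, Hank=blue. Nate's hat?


Total red = 1, seen red = 0
Own red = 1 - 0 = 1
Nate's hat is red.

red


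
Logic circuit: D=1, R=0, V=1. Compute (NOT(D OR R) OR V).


D OR R = 1
NOT(1) = 0
0 OR 1 = 1

1


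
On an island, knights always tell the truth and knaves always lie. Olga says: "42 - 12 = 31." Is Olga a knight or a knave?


Statement: "42 - 12 = 31."
Actual: 42 - 12 = 30
Claimed: 31
Statement is FALSE → Olga lies → Knave

Knave


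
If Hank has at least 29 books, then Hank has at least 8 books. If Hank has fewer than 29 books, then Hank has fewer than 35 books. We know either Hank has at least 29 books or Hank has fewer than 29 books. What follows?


Constructive dilemma: (P → Q) ∧ (R → S), P ∨ R ⊢ Q ∨ S
Premise 1: Hank has at least 29 books → Hank has at least 8 books
Premise 2: Hank has fewer than 29 books → Hank has fewer than 35 books
Premise 3: Hank has at least 29 books ∨ Hank has fewer than 29 books
Case 1: Assuming Hank has at least 29 books, then by Premise 1, Hank has at least 8 books.
Case 2: Assuming Hank has fewer than 29 books, then by Premise 2, Hank has fewer than 35 books.
Since one of Hank has at least 29 books or Hank has fewer than 29 books must hold, we get Hank has at least 8 books or Hank has fewer than 35 books.

Hank has at least 8 books or Hank has fewer than 35 books.


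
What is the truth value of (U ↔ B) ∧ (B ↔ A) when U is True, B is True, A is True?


U = True, B = True, A = True
Step 1: U ↔ B is true when U and B have the same value. Result: True
Step 2: B ↔ A is true when B and A have the same value. Result: True
Step 3: True ∧ True = True

True


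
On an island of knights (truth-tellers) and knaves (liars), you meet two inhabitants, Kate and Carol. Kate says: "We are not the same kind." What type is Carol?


Kate says: "We are not the same kind."
Case 1: Kate is a Knight (truth-teller)
  Statement is true → they ARE different → Carol is a Knave
Case 2: Kate is a Knave (liar)
  Statement is false → they are NOT different → Carol is a Knave
In both cases, Carol is a Knave.

Knave


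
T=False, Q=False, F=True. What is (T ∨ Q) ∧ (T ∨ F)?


T = False, Q = False, F = True
Expression: (T ∨ Q) ∧ (T ∨ F)
Step 1: T ∨ Q = False OR False = False
Step 2: T ∨ F = False OR True = True
Step 3: (False) ∧ (True) = False AND True = False

False


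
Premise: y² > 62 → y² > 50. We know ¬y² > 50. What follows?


Modus tollens: P → Q, ¬Q ⊢ ¬P
P: y² > 62
Q: y² > 50
We have P → Q and Q is false.
By modus tollens, P must be false.

It is not the case that y² > 62


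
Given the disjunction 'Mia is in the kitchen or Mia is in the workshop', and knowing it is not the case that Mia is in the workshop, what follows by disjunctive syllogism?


Disjunctive syllogism: P ∨ Q, ¬P ⊢ Q
Disjunction: Mia is in the kitchen ∨ Mia is in the workshop
We know it is not the case that Mia is in the workshop.
By disjunctive syllogism, the other disjunct must be true.

Mia is in the kitchen


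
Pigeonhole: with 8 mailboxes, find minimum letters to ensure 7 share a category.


Pigeonhole: to guarantee k in one of n categories, need (k-1)×n + 1.
k = 7, n = 8
Minimum = (7-1) × 8 + 1 = 6 × 8 + 1

49


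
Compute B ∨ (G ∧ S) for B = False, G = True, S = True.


B = False, G = True, S = True
Step 1: G ∧ S = True AND True = True
Step 2: B ∨ True = False OR True = True
AND evaluated first (higher precedence); then OR applied.

True


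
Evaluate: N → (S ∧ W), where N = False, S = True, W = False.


N = False, S = True, W = False
Step 1: S ∧ W = True AND False = False
Step 2: N → (False): false only when N=True and consequent=False.
Result: True

True


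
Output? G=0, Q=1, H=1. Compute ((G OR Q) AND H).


G OR Q = 0|1 = 1
1 AND 1 = 1

1


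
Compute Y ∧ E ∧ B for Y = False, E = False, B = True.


Y = False, E = False, B = True
Step 1: Y ∧ E = False AND False = False
Step 2: (False) ∧ B = (False) AND True = False
AND is true only when ALL operands are true.

False


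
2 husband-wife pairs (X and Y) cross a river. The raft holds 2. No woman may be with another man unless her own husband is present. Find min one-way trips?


Label couples X and Y.
1. WX+WY → (far: WX,WY; near: HX,HY)
2. WX ←   (far: WY; near: HX,HY,WX)
3. HX+HY → (far: HX,HY,WY; near: WX)
4. HX ←   (far: HY,WY; near: HX,WX)  — HX returns, since WX is alone on near bank
5. HX+WX → (far: all four; near: empty)
Every state respects the constraint.
Minimum trips = 5

5


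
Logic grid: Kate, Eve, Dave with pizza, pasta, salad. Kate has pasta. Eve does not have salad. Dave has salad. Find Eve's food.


From clues:
  Dave → salad
  Kate → pasta
By elimination, Eve gets the remaining.

pizza


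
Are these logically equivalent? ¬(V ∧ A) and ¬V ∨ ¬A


Expression 1: ¬(V ∧ A)
Expression 2: ¬V ∨ ¬A
Truth table (V A | Expr1 Expr2):
  T T |   F     F
  T F |   T     T
  F T |   T     T
  F F |   T     T
All 4 rows agree, so the expressions are logically equivalent.

Yes


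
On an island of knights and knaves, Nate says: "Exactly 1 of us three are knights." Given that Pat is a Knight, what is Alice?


Nate claims exactly 1 knights among Nate, Pat, Alice.
Given: Pat is a Knight.

Case 1: Nate is a Knight (tells truth)
  Then exactly 1 of the three are knights.
  Counting Nate, Pat: 2 knight(s) so far. Need -1 more → impossible.
Case 2: Nate is a Knave (lies)
  Then the count is NOT 1.
  If Alice = Knave, count = 1 = 1 → claim would be true, contradicts lie.
  If Alice = Knight, count = 2 ≠ 1 → lie confirmed ✓

Alice is a Knight.

Knight


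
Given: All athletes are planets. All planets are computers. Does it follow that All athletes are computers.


Premise 1: All athletes are planets.
Premise 2: All planets are computers.
Conclusion: All athletes are computers.
Barbara syllogism (AAA-1): All A are B, All B are C → All A are C.
Middle term (planets) distributed in premise 2.

Valid


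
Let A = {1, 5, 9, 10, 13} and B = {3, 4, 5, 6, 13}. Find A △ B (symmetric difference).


A = {1, 5, 9, 10, 13}
B = {3, 4, 5, 6, 13}
Operation: symmetric difference
In A only: [1, 9, 10], in B only: [3, 4, 6]

{1, 3, 4, 6, 9, 10}


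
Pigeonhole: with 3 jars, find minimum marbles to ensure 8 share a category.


Pigeonhole: to guarantee k in one of n categories, need (k-1)×n + 1.
k = 8, n = 3
Minimum = (8-1) × 3 + 1 = 7 × 3 + 1

22


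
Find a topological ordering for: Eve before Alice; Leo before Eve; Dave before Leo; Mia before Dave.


Constraints: Eve before Alice; Leo before Eve; Dave before Leo; Mia before Dave
Method: repeatedly schedule the remaining task that has no remaining task required before it.
  Step 1: remaining {Dave, Alice, Mia, Leo, Eve}; every task except Mia still has a predecessor pending → schedule Mia.
  Step 2: remaining {Dave, Alice, Leo, Eve}; every task except Dave still has a predecessor pending → schedule Dave.
  Step 3: remaining {Alice, Leo, Eve}; every task except Leo still has a predecessor pending → schedule Leo.
  Step 4: remaining {Alice, Eve}; every task except Eve still has a predecessor pending → schedule Eve.
  Step 5: only Alice remains → schedule Alice.
Resulting order:

Mia → Dave → Leo → Eve → Alice


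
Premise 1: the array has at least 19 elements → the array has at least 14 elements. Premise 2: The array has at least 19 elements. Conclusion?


Modus ponens: P → Q, P ⊢ Q
P: the array has at least 19 elements
Q: the array has at least 14 elements
We have P → Q and P is true.
By modus ponens, Q must be true.

The array has at least 14 elements


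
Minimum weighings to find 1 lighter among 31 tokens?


Each weighing has 3 outcomes (left heavy / balance / right heavy), so k weighings distinguish at most 3^k cases; splitting into three near-equal groups achieves this.
Need 3^k ≥ 31: 3^3 = 27 < 31 ≤ 3^4 = 81
k = ⌈log₃(31)⌉ = 4

4


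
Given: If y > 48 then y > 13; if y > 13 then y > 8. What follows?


Hypothetical syllogism: P → Q, Q → R ⊢ P → R
Premise 1: y > 48 → y > 13
Premise 2: y > 13 → y > 8
Chain the implications: the middle term (y > 13) links the two.
Conclusion: If y > 48, then y > 8.

If y > 48, then y > 8.


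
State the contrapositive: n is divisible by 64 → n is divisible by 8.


Original: If n is divisible by 64, then n is divisible by 8
Contrapositive: If ¬Q, then ¬P
Negate Q: not (n is divisible by 8)
Negate P: not (n is divisible by 64)

If not (n is divisible by 8), then not (n is divisible by 64).


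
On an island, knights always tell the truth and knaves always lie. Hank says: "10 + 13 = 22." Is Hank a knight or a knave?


Statement: "10 + 13 = 22."
Actual: 10 + 13 = 23
Claimed: 22
Statement is FALSE → Hank lies → Knave

Knave


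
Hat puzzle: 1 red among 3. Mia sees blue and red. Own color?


Total red = 1, seen red = 1
Own red = 1 - 1 = 0
Mia's hat is blue.

blue


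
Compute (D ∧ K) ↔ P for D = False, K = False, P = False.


D = False, K = False, P = False
Step 1: D ∧ K = False AND False = False
Step 2: (False) ↔ P: true when both sides have same truth value.
Result: False ↔ False = True

True


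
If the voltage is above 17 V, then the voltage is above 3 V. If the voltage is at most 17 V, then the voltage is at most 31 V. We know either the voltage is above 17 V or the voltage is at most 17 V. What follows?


Constructive dilemma: (P → Q) ∧ (R → S), P ∨ R ⊢ Q ∨ S
Premise 1: the voltage is above 17 V → the voltage is above 3 V
Premise 2: the voltage is at most 17 V → the voltage is at most 31 V
Premise 3: the voltage is above 17 V ∨ the voltage is at most 17 V
Case 1: Assuming the voltage is above 17 V, then by Premise 1, the voltage is above 3 V.
Case 2: Assuming the voltage is at most 17 V, then by Premise 2, the voltage is at most 31 V.
Since one of the voltage is above 17 V or the voltage is at most 17 V must hold, we get the voltage is above 3 V or the voltage is at most 31 V.

The voltage is above 3 V or the voltage is at most 31 V.


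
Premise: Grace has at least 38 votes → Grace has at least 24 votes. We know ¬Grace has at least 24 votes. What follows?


Modus tollens: P → Q, ¬Q ⊢ ¬P
P: Grace has at least 38 votes
Q: Grace has at least 24 votes
We have P → Q and Q is false.
By modus tollens, P must be false.

It is not the case that Grace has at least 38 votes


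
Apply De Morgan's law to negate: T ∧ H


De Morgan's law: ¬(P ∧ Q) ≡ ¬P ∨ ¬Q
¬(T ∧ H) = ¬T ∨ ¬H

¬T ∨ ¬H


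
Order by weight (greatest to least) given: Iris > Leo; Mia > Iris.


Constraints: Iris > Leo; Mia > Iris
Method: at each step, the next-highest is the one remaining person who never appears on the smaller side of a constraint between remaining people.
  Step 1: remaining {Iris, Mia, Leo}; on the smaller side: {Iris, Leo} → Mia is next (Mia > Iris).
  Step 2: remaining {Iris, Leo}; on the smaller side: {Leo} → Iris is next (Iris > Leo).
  Step 3: only Leo remains → lowest.
Final ranking (highest to lowest):

Mia > Iris > Leo


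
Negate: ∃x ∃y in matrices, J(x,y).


Original: ∃x ∃y J(x,y)
Rule: ¬∀→∃, ¬∃→∀, negate predicate.
Negation: ∀x ∀y ¬J(x,y)

∀x ∀y ¬J(x,y)


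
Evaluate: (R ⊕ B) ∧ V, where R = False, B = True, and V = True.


R = False, B = True, V = True
Step 1: R ⊕ B = False XOR True = True
Step 2: True ∧ V = True AND True = True
XOR true when exactly one of R,B is true; then AND with V.

True


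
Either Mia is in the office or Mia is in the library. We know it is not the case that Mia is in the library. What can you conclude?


Disjunctive syllogism: P ∨ Q, ¬P ⊢ Q
Disjunction: Mia is in the office ∨ Mia is in the library
We know it is not the case that Mia is in the library.
By disjunctive syllogism, the other disjunct must be true.

Mia is in the office


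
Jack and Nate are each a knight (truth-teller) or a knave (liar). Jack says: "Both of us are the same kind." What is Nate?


Jack says: "Both of us are the same kind."
Case 1: Jack is a Knight (truth-teller)
  Statement is true → they ARE the same → Nate is also a Knight
Case 2: Jack is a Knave (liar)
  Statement is false → they are NOT the same → Nate is a Knight
In both cases, Nate is a Knight.

Knight


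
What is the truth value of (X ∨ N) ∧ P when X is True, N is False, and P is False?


X = True, N = False, P = False
Step 1: X ∨ N = True OR False = True
Step 2: True ∧ P = True AND False = False
OR is true when at least one operand is true; AND requires both.

False


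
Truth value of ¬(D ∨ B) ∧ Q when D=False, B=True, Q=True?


D = False, B = True, Q = True
Expression: ¬(D ∨ B) ∧ Q
Step 1: D ∨ B = False OR True = True
Step 2: ¬(D ∨ B) = NOT True = False
Step 3: (False) ∧ Q = False AND True = False

False


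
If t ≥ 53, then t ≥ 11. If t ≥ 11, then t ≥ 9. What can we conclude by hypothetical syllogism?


Hypothetical syllogism: P → Q, Q → R ⊢ P → R
Premise 1: t ≥ 53 → t ≥ 11
Premise 2: t ≥ 11 → t ≥ 9
Chain the implications: the middle term (t ≥ 11) links the two.
Conclusion: If t ≥ 53, then t ≥ 9.

If t ≥ 53, then t ≥ 9.


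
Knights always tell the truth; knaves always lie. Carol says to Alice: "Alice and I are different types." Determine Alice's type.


Carol says: "Alice and I are different types."
Case 1: Carol is a Knight (truth-teller)
  Statement is true → they ARE different → Alice is a Knave
Case 2: Carol is a Knave (liar)
  Statement is false → they are NOT different → Alice is a Knave
In both cases, Alice is a Knave.

Knave


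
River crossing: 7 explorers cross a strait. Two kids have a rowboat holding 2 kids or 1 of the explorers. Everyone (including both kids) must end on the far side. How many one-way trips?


Per crossing of one of the explorers: kids→, one←, one of the explorers→, one← = 4 trips
7 × 4 = 28, + 1 final kids→ = 29
Minimum trips = 29

29


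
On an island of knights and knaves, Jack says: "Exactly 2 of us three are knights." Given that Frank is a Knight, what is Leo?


Jack claims exactly 2 knights among Jack, Frank, Leo.
Given: Frank is a Knight.

Case 1: Jack is a Knight (tells truth)
  Then exactly 2 of the three are knights.
  Counting Jack, Frank: 2 knight(s) so far. Need 0 more → Leo = Knave.
Case 2: Jack is a Knave (lies)
  Then the count is NOT 2.
  If Leo = Knight, count = 2 = 2 → claim would be true, contradicts lie.
  If Leo = Knave, count = 1 ≠ 2 → lie confirmed ✓

Leo is a Knave.

Knave


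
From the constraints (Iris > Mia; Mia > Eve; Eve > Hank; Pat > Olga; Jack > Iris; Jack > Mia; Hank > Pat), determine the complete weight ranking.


Constraints: Iris > Mia; Mia > Eve; Eve > Hank; Pat > Olga; Jack > Iris; Jack > Mia; Hank > Pat
Method: at each step, the next-highest is the one remaining person who never appears on the smaller side of a constraint between remaining people.
  Step 1: remaining {Hank, Jack, Pat, Iris, Olga, Mia, Eve}; on the smaller side: {Hank, Pat, Iris, Olga, Mia, Eve} → Jack is next (Jack > Iris; Jack > Mia).
  Step 2: remaining {Hank, Pat, Iris, Olga, Mia, Eve}; on the smaller side: {Hank, Pat, Olga, Mia, Eve} → Iris is next (Iris > Mia).
  Step 3: remaining {Hank, Pat, Olga, Mia, Eve}; on the smaller side: {Hank, Pat, Olga, Eve} → Mia is next (Mia > Eve).
  Step 4: remaining {Hank, Pat, Olga, Eve}; on the smaller side: {Hank, Pat, Olga} → Eve is next (Eve > Hank).
  Step 5: remaining {Hank, Pat, Olga}; on the smaller side: {Pat, Olga} → Hank is next (Hank > Pat).
  Step 6: remaining {Pat, Olga}; on the smaller side: {Olga} → Pat is next (Pat > Olga).
  Step 7: only Olga remains → lowest.
Final ranking (highest to lowest):

Jack > Iris > Mia > Eve > Hank > Pat > Olga


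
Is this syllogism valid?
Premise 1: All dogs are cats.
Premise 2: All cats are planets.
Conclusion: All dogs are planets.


Premise 1: All dogs are cats.
Premise 2: All cats are planets.
Conclusion: All dogs are planets.
Barbara syllogism (AAA-1): All A are B, All B are C → All A are C.
Middle term (cats) distributed in premise 2.

Valid


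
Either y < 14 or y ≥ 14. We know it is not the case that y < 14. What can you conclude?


Disjunctive syllogism: P ∨ Q, ¬P ⊢ Q
Disjunction: y < 14 ∨ y ≥ 14
We know it is not the case that y < 14.
By disjunctive syllogism, the other disjunct must be true.

y ≥ 14


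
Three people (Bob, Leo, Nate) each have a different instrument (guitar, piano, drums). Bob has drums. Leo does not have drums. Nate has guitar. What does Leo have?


From clues:
  Nate → guitar
  Bob → drums
By elimination, Leo gets the remaining.

piano


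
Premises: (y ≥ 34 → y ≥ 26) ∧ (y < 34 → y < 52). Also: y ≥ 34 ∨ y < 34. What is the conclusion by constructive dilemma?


Constructive dilemma: (P → Q) ∧ (R → S), P ∨ R ⊢ Q ∨ S
Premise 1: y ≥ 34 → y ≥ 26
Premise 2: y < 34 → y < 52
Premise 3: y ≥ 34 ∨ y < 34
Case 1: Assuming y ≥ 34, then by Premise 1, y ≥ 26.
Case 2: Assuming y < 34, then by Premise 2, y < 52.
Since one of y ≥ 34 or y < 34 must hold, we get y ≥ 26 or y < 52.

y ≥ 26 or y < 52.


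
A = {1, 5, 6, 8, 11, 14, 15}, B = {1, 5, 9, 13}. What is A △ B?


A = {1, 5, 6, 8, 11, 14, 15}
B = {1, 5, 9, 13}
Operation: symmetric difference
In A only: [6, 8, 11, 14, 15], in B only: [9, 13]

{6, 8, 9, 11, 13, 14, 15}


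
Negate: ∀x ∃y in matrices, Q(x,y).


Original: ∀x ∃y Q(x,y)
Rule: ¬∀→∃, ¬∃→∀, negate predicate.
Negation: ∃x ∀y ¬Q(x,y)

∃x ∀y ¬Q(x,y)


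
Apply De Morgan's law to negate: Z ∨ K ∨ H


De Morgan's law: ¬(P ∨ Q ∨ R) ≡ ¬P ∧ ¬Q ∧ ¬R
¬(Z ∨ K ∨ H) = ¬Z ∧ ¬K ∧ ¬H

¬Z ∧ ¬K ∧ ¬H


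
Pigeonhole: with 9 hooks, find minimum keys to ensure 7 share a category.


Pigeonhole: to guarantee k in one of n categories, need (k-1)×n + 1.
k = 7, n = 9
Minimum = (7-1) × 9 + 1 = 6 × 9 + 1

55


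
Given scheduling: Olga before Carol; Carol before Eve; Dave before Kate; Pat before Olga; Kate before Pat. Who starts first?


Constraints: Olga before Carol; Carol before Eve; Dave before Kate; Pat before Olga; Kate before Pat
The first task can have nothing scheduled before it, so it must never appear on the right of a 'before'.
Tasks appearing after some 'before': Carol, Eve, Kate, Olga, Pat.
The only task not in that list is Dave → it is first.

Dave


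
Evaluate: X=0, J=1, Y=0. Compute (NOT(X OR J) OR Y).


X OR J = 1
NOT(1) = 0
0 OR 0 = 0

0


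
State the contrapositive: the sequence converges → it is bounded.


Original: If the sequence converges, then it is bounded
Contrapositive: If ¬Q, then ¬P
Negate Q: not (it is bounded)
Negate P: not (the sequence converges)

If not (it is bounded), then not (the sequence converges).


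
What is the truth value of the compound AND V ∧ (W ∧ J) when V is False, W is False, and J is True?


V = False, W = False, J = True
Step 1: W ∧ J = False AND True = False
Step 2: V ∧ False = False AND False = False
AND is true only when ALL operands are true.

False


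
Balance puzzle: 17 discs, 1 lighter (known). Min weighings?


Each weighing has 3 outcomes (left heavy / balance / right heavy), so k weighings distinguish at most 3^k cases; splitting into three near-equal groups achieves this.
Need 3^k ≥ 17: 3^2 = 9 < 17 ≤ 3^3 = 27
k = ⌈log₃(17)⌉ = 3

3


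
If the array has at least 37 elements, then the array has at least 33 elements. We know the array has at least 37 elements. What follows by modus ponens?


Modus ponens: P → Q, P ⊢ Q
P: the array has at least 37 elements
Q: the array has at least 33 elements
We have P → Q and P is true.
By modus ponens, Q must be true.

The array has at least 33 elements


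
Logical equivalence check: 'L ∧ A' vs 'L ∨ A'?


Expression 1: L ∧ A
Expression 2: L ∨ A
Truth table (L A | Expr1 Expr2):
  T T |   T     T
  T F |   F     T   ← differ
  F T |   F     T   ← differ
  F F |   F     F
Counterexample: L=T, A=F gives Expr1 = F but Expr2 = T, so the expressions are NOT logically equivalent.

No


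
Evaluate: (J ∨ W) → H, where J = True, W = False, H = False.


J = True, W = False, H = False
Step 1: J ∨ W = True OR False = True
Step 2: (True) → H: false only when antecedent=True and H=False.
Result: False

False


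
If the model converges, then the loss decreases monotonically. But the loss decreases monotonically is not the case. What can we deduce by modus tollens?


Modus tollens: P → Q, ¬Q ⊢ ¬P
P: the model converges
Q: the loss decreases monotonically
We have P → Q and Q is false.
By modus tollens, P must be false.

It is not the case that the model converges


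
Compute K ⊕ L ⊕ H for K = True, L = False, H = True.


K = True, L = False, H = True
Step 1: K ⊕ L = True XOR False = True
Step 2: True ⊕ H = True XOR True = False
XOR is true when an odd number of operands are true.

False


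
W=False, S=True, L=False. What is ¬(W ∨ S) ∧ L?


W = False, S = True, L = False
Expression: ¬(W ∨ S) ∧ L
Step 1: W ∨ S = False OR True = True
Step 2: ¬(W ∨ S) = NOT True = False
Step 3: (False) ∧ L = False AND False = False

False


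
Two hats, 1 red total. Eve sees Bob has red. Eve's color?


Total red = 1, Bob = red
Red accounted for: 1
Remaining for Eve: 0
Eve's hat is blue.

blue


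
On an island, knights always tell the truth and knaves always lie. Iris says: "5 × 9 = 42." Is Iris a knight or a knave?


Statement: "5 × 9 = 42."
Actual: 5 × 9 = 45
Claimed: 42
Statement is FALSE → Iris lies → Knave

Knave


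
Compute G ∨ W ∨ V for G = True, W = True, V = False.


G = True, W = True, V = False
Step 1: G ∨ W = True OR True = True
Step 2: True ∨ V = True OR False = True
OR is true when at least one operand is true.

True


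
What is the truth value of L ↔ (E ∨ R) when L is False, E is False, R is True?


L = False, E = False, R = True
Step 1: E ∨ R = False OR True = True
Step 2: L ↔ (True): true when both sides have same truth value.
Result: False ↔ True = False

False


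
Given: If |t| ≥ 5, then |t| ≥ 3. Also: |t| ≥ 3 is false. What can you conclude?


Modus tollens: P → Q, ¬Q ⊢ ¬P
P: |t| ≥ 5
Q: |t| ≥ 3
We have P → Q and Q is false.
By modus tollens, P must be false.

It is not the case that |t| ≥ 5


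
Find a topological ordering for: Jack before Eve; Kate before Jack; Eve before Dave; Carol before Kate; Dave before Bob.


Constraints: Jack before Eve; Kate before Jack; Eve before Dave; Carol before Kate; Dave before Bob
Method: repeatedly schedule the remaining task that has no remaining task required before it.
  Step 1: remaining {Dave, Carol, Eve, Kate, Bob, Jack}; every task except Carol still has a predecessor pending → schedule Carol.
  Step 2: remaining {Dave, Eve, Kate, Bob, Jack}; every task except Kate still has a predecessor pending → schedule Kate.
  Step 3: remaining {Dave, Eve, Bob, Jack}; every task except Jack still has a predecessor pending → schedule Jack.
  Step 4: remaining {Dave, Eve, Bob}; every task except Eve still has a predecessor pending → schedule Eve.
  Step 5: remaining {Dave, Bob}; every task except Dave still has a predecessor pending → schedule Dave.
  Step 6: only Bob remains → schedule Bob.
Resulting order:

Carol → Kate → Jack → Eve → Dave → Bob


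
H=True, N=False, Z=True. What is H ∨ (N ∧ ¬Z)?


H = True, N = False, Z = True
Expression: H ∨ (N ∧ ¬Z)
Step 1: ¬Z = NOT True = False
Step 2: N ∧ ¬Z = False AND False = False
Step 3: H ∨ (False) = True OR False = True

True


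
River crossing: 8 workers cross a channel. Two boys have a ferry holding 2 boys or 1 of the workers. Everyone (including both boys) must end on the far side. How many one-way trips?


Per crossing of one of the workers: boys→, one←, one of the workers→, one← = 4 trips
8 × 4 = 32, + 1 final boys→ = 33
Minimum trips = 33

33


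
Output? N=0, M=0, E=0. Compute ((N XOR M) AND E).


N XOR M = 0^0 = 0
0 AND 0 = 0

0


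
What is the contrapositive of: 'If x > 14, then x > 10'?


Original: If x > 14, then x > 10
Contrapositive: If ¬Q, then ¬P
Negate Q: not (x > 10)
Negate P: not (x > 14)

If not (x > 10), then not (x > 14).


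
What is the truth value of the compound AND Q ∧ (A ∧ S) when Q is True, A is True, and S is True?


Q = True, A = True, S = True
Step 1: A ∧ S = True AND True = True
Step 2: Q ∧ True = True AND True = True
AND is true only when ALL operands are true.

True


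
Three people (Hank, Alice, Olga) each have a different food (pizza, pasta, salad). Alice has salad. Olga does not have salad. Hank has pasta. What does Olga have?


From clues:
  Alice → salad
  Hank → pasta
By elimination, Olga gets the remaining.

pizza


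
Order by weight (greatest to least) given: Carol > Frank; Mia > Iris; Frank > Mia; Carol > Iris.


Constraints: Carol > Frank; Mia > Iris; Frank > Mia; Carol > Iris
Method: at each step, the next-highest is the one remaining person who never appears on the smaller side of a constraint between remaining people.
  Step 1: remaining {Iris, Mia, Frank, Carol}; on the smaller side: {Iris, Mia, Frank} → Carol is next (Carol > Frank; Carol > Iris).
  Step 2: remaining {Iris, Mia, Frank}; on the smaller side: {Iris, Mia} → Frank is next (Frank > Mia).
  Step 3: remaining {Iris, Mia}; on the smaller side: {Iris} → Mia is next (Mia > Iris).
  Step 4: only Iris remains → lowest.
Final ranking (highest to lowest):

Carol > Frank > Mia > Iris


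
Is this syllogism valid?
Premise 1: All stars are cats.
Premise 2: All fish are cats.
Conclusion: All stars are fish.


Premise 1: All stars are cats.
Premise 2: All fish are cats.
Conclusion: All stars are fish.
Fallacy: undistributed middle. cats is predicate in both.
Counterexample: stars and fish could be disjoint subsets of cats.

Invalid


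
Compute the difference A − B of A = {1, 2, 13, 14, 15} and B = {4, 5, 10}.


A = {1, 2, 13, 14, 15}
B = {4, 5, 10}
Operation: difference A − B
In A but not B: 1, 2, 13, 14, 15

{1, 2, 13, 14, 15}


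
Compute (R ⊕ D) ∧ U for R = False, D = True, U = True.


R = False, D = True, U = True
Step 1: R ⊕ D = False XOR True = True
Step 2: True ∧ U = True AND True = True
XOR true when exactly one of R,D is true; then AND with U.

True


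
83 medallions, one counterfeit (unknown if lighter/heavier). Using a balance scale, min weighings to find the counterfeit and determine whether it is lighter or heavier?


Let n = 83. 166 possibilities (n medallions × lighter/heavier); each weighing has 3 outcomes.
Bound for k weighings: say the first weighing puts j medallions on each pan. If it tips, the 2j weighed medallions remain suspects (each with a known direction) and k-1 weighings give 3^(k-1) outcomes; 3^(k-1) is odd, so 2j ≤ 3^(k-1) - 1. If it balances, the n - 2j unweighed medallions remain with direction unknown: 2(n - 2j) ≤ 3^(k-1) - 1 by the same parity argument. Adding, n ≤ (3^(k-1) - 1) + (3^(k-1) - 1)/2 = (3^k - 3)/2, and the classical three-group strategy achieves this (3 medallions in 2 weighings, 12 in 3, 39 in 4, 120 in 5).
So we need the smallest k with (3^k - 3)/2 ≥ 83.
k = 4: (3^4 - 3)/2 = 39 < 83 ✗
k = 5: (3^5 - 3)/2 = 120 ≥ 83 ✓

5


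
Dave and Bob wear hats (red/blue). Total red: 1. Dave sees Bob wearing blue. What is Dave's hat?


Total red = 1, Bob = blue
Red accounted for: 0
Remaining for Dave: 1
Dave's hat is red.

red


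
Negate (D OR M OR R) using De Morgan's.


De Morgan's law: ¬(P ∨ Q ∨ R) ≡ ¬P ∧ ¬Q ∧ ¬R
¬(D ∨ M ∨ R) = ¬D ∧ ¬M ∧ ¬R

¬D ∧ ¬M ∧ ¬R


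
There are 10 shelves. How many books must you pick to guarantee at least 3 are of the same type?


Pigeonhole: to guarantee k in one of n categories, need (k-1)×n + 1.
k = 3, n = 10
Minimum = (3-1) × 10 + 1 = 2 × 10 + 1

21


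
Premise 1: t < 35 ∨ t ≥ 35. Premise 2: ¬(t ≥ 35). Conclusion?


Disjunctive syllogism: P ∨ Q, ¬P ⊢ Q
Disjunction: t < 35 ∨ t ≥ 35
We know it is not the case that t ≥ 35.
By disjunctive syllogism, the other disjunct must be true.

t < 35


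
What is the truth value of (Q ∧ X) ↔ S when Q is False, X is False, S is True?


Q = False, X = False, S = True
Step 1: Q ∧ X = False AND False = False
Step 2: (False) ↔ S: true when both sides have same truth value.
Result: False ↔ True = False

False


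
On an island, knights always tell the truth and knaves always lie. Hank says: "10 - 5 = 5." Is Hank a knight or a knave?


Statement: "10 - 5 = 5."
Actual: 10 - 5 = 5
Claimed: 5
Statement is TRUE → Hank tells the truth → Knight

Knight


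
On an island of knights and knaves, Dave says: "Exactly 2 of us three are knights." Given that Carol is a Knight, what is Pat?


Dave claims exactly 2 knights among Dave, Carol, Pat.
Given: Carol is a Knight.

Case 1: Dave is a Knight (tells truth)
  Then exactly 2 of the three are knights.
  Counting Dave, Carol: 2 knight(s) so far. Need 0 more → Pat = Knave.
Case 2: Dave is a Knave (lies)
  Then the count is NOT 2.
  If Pat = Knight, count = 2 = 2 → claim would be true, contradicts lie.
  If Pat = Knave, count = 1 ≠ 2 → lie confirmed ✓

Pat is a Knave.

Knave


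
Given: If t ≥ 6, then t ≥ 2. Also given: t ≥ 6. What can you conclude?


Modus ponens: P → Q, P ⊢ Q
P: t ≥ 6
Q: t ≥ 2
We have P → Q and P is true.
By modus ponens, Q must be true.

t ≥ 2


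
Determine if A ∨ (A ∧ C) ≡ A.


Expression 1: A ∨ (A ∧ C)
Expression 2: A
Truth table (A C | Expr1 Expr2):
  T T |   T     T
  T F |   T     T
  F T |   F     F
  F F |   F     F
All 4 rows agree, so the expressions are logically equivalent.

Yes


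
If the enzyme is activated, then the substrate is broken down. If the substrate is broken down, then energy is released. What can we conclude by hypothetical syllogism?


Hypothetical syllogism: P → Q, Q → R ⊢ P → R
Premise 1: the enzyme is activated → the substrate is broken down
Premise 2: the substrate is broken down → energy is released
Chain the implications: the middle term (the substrate is broken down) links the two.
Conclusion: If the enzyme is activated, then energy is released.

If the enzyme is activated, then energy is released.


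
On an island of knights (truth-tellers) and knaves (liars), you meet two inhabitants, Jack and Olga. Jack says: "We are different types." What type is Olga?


Jack says: "We are different types."
Case 1: Jack is a Knight (truth-teller)
  Statement is true → they ARE different → Olga is a Knave
Case 2: Jack is a Knave (liar)
  Statement is false → they are NOT different → Olga is a Knave
In both cases, Olga is a Knave.

Knave


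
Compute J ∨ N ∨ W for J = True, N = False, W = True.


J = True, N = False, W = True
Step 1: J ∨ N = True OR False = True
Step 2: True ∨ W = True OR True = True
OR is true when at least one operand is true.

True


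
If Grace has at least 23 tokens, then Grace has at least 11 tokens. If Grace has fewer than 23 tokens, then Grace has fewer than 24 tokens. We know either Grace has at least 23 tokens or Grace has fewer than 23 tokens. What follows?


Constructive dilemma: (P → Q) ∧ (R → S), P ∨ R ⊢ Q ∨ S
Premise 1: Grace has at least 23 tokens → Grace has at least 11 tokens
Premise 2: Grace has fewer than 23 tokens → Grace has fewer than 24 tokens
Premise 3: Grace has at least 23 tokens ∨ Grace has fewer than 23 tokens
Case 1: Assuming Grace has at least 23 tokens, then by Premise 1, Grace has at least 11 tokens.
Case 2: Assuming Grace has fewer than 23 tokens, then by Premise 2, Grace has fewer than 24 tokens.
Since one of Grace has at least 23 tokens or Grace has fewer than 23 tokens must hold, we get Grace has at least 11 tokens or Grace has fewer than 24 tokens.

Grace has at least 11 tokens or Grace has fewer than 24 tokens.


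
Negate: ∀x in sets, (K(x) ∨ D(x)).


Original: ∀x (K(x) ∨ D(x))
Rule: ¬∀→∃, ¬∃→∀, negate predicate.
Negation: ∃x (¬K(x) ∧ ¬D(x))

∃x (¬K(x) ∧ ¬D(x))


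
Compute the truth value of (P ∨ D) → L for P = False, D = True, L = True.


P = False, D = True, L = True
Step 1: P ∨ D = False OR True = True
Step 2: (True) → L: false only when antecedent=True and L=False.
Result: True

True


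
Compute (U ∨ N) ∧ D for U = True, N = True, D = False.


U = True, N = True, D = False
Step 1: U ∨ N = True OR True = True
Step 2: True ∧ D = True AND False = False
OR is true when at least one operand is true; AND requires both.

False
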